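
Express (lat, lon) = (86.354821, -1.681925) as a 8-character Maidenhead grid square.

Add 180° to longitude and 90° to latitude: 178.31807, 176.35482.
Field: lon ⌊178.31807/20⌋ = 8 → I; lat ⌊176.35482/10⌋ = 17 → R.
Square: lon ⌊18.31807/2⌋ = 9; lat ⌊6.35482/1⌋ = 6.
Subsquare: lon ⌊0.31807/0.0833333⌋ = 3 → d; lat ⌊0.35482/0.0416667⌋ = 8 → i.
Extended square: lon ⌊0.06807/0.00833333⌋ = 8; lat ⌊0.02149/0.00416667⌋ = 5.

IR96di85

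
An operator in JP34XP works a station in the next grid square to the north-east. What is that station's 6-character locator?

Longitude subsquare x = 23; +1 → 24, wraps to 0 = a, carry into square.
Longitude square 3; +1 → 4.
Latitude subsquare p = 15; +1 → 16 = q.

JP44aq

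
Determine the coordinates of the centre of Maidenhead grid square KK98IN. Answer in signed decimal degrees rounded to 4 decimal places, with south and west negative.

18.5625, 38.7083

Field K=10, K=10: +10·20° lon, +10·10° lat → SW at lon 20°, lat 10°.
Square 9, 8: +9·2° lon, +8·1° lat → SW at lon 38°, lat 18°.
Subsquare i=8, n=13: +8·0.0833333° lon, +13·0.0416667° lat → SW at lon 38.6667°, lat 18.5417°.
Cell spans 0.0833333° lon × 0.0416667° lat. Centre is SW corner plus half of each.
latitude 18.5625, longitude 38.7083.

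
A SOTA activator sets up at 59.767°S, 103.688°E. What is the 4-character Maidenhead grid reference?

OD10

Add 180° to longitude and 90° to latitude: 283.69, 30.23.
Field: 283.69/20 → 14 → O, 30.23/10 → 3 → D; chars OD.
Square: 3.69/2 → 1, 0.23/1 → 0; chars 10.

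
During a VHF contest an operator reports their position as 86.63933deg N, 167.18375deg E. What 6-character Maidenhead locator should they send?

Offset from 180°W / 90°S: lon 347.1838°, lat 176.6393°.
Field: lon ⌊347.1838/20⌋ = 17 → R; lat ⌊176.6393/10⌋ = 17 → R.
Square: lon ⌊7.1838/2⌋ = 3; lat ⌊6.6393/1⌋ = 6.
Subsquare: lon ⌊1.1838/0.0833333⌋ = 14 → o; lat ⌊0.6393/0.0416667⌋ = 15 → p.

RR36op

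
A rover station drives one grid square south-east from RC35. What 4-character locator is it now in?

RC44

Longitude square 3; +1 → 4.
Latitude square 5; −1 → 4.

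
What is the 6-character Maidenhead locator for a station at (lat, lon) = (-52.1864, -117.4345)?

Add 180° to longitude and 90° to latitude: 62.5655, 37.8136.
Field (20°×10°, letters A–R): 62.5655/20 → 3 → D, 37.8136/10 → 3 → D; chars DD.
Square (2°×1°, digits 0–9): 2.5655/2 → 1, 7.8136/1 → 7; chars 17.
Subsquare (5′×2.5′, letters a–x): 0.5655/0.0833333 → 6 → g, 0.8136/0.0416667 → 19 → t; chars gt.

DD17gt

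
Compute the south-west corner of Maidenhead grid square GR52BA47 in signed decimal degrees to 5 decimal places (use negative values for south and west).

Field G=6, R=17: +6·20° lon, +17·10° lat → SW at lon -60°, lat 80°.
Square 5, 2: +5·2° lon, +2·1° lat → SW at lon -50°, lat 82°.
Subsquare b=1, a=0: +1·0.0833333° lon, +0·0.0416667° lat → SW at lon -49.9167°, lat 82°.
Extended square 4, 7: +4·0.00833333° lon, +7·0.00416667° lat → SW at lon -49.8833°, lat 82.0292°.
latitude 82.02917, longitude -49.88333.

82.02917, -49.88333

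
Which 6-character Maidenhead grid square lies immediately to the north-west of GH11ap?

GH01xq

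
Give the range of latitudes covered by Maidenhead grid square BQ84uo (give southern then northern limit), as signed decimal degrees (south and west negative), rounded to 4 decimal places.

74.5833, 74.6250

Field B=1, Q=16: +1·20° lon, +16·10° lat → SW at lon -160°, lat 70°.
Square 8, 4: +8·2° lon, +4·1° lat → SW at lon -144°, lat 74°.
Subsquare u=20, o=14: +20·0.0833333° lon, +14·0.0416667° lat → SW at lon -142.333°, lat 74.5833°.
Cell spans 0.0833333° lon × 0.0416667° lat.
south 74.5833, north 74.6250.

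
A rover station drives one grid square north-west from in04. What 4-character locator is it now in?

Longitude square 0; −1 → -1, wraps to 9, carry into field.
Longitude field I = 8; −1 → 7 = H.
Latitude square 4; +1 → 5.

HN95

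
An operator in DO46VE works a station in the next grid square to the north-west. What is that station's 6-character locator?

DO46uf

Longitude subsquare v = 21; −1 → 20 = u.
Latitude subsquare e = 4; +1 → 5 = f.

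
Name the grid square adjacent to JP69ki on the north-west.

Longitude subsquare k = 10; −1 → 9 = j.
Latitude subsquare i = 8; +1 → 9 = j.

JP69jj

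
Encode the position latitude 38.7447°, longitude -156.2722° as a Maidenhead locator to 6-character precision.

Offset from 180°W / 90°S: lon 23.7278°, lat 128.7447°.
Field: 23.7278/20 → 1 → B, 128.7447/10 → 12 → M; chars BM.
Square: 3.7278/2 → 1, 8.7447/1 → 8; chars 18.
Subsquare: 1.7278/0.0833333 → 20 → u, 0.7447/0.0416667 → 17 → r; chars ur.

BM18ur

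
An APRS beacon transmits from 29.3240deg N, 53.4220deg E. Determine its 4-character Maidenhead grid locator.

LL69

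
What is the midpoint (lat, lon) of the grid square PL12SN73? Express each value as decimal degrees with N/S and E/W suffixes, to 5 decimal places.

Field P=15, L=11: +15·20° lon, +11·10° lat → SW at lon 120°, lat 20°.
Square 1, 2: +1·2° lon, +2·1° lat → SW at lon 122°, lat 22°.
Subsquare s=18, n=13: +18·0.0833333° lon, +13·0.0416667° lat → SW at lon 123.5°, lat 22.5417°.
Extended square 7, 3: +7·0.00833333° lon, +3·0.00416667° lat → SW at lon 123.558°, lat 22.5542°.
Cell spans 0.00833333° lon × 0.00416667° lat. Centre is SW corner plus half of each.
latitude 22.55625° N, longitude 123.56250° E.

22.55625° N, 123.56250° E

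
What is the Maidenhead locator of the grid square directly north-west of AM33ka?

Longitude subsquare k = 10; −1 → 9 = j.
Latitude subsquare a = 0; +1 → 1 = b.

AM33jb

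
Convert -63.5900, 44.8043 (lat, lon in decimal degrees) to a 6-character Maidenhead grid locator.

LC26jj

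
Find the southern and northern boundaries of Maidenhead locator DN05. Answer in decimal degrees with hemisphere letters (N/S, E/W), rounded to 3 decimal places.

45.000° N, 46.000° N

Field D=3, N=13: +3·20° lon, +13·10° lat → SW at lon -120°, lat 40°.
Square 0, 5: +0·2° lon, +5·1° lat → SW at lon -120°, lat 45°.
Cell spans 2° lon × 1° lat.
south 45.000° N, north 46.000° N.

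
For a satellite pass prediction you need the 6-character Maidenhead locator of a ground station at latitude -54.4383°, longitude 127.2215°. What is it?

PD35on

Add 180° to longitude and 90° to latitude: 307.2215, 35.5617.
Field: lon ⌊307.2215/20⌋ = 15 → P; lat ⌊35.5617/10⌋ = 3 → D.
Square: lon ⌊7.2215/2⌋ = 3; lat ⌊5.5617/1⌋ = 5.
Subsquare: lon ⌊1.2215/0.0833333⌋ = 14 → o; lat ⌊0.5617/0.0416667⌋ = 13 → n.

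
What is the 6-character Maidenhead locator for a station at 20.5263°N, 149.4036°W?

BL50hm

Shift to the Maidenhead origin (180°W, 90°S): lon 30.5964, lat 110.5263.
Field: 30.5964/20 → 1 → B, 110.5263/10 → 11 → L; chars BL.
Square: 10.5964/2 → 5, 0.5263/1 → 0; chars 50.
Subsquare: 0.5964/0.0833333 → 7 → h, 0.5263/0.0416667 → 12 → m; chars hm.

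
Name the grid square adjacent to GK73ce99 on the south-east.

GK73de08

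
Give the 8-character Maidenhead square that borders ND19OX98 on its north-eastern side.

ND19px09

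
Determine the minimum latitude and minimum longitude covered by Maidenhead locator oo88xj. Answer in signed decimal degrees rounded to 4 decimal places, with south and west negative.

58.3750, 117.9167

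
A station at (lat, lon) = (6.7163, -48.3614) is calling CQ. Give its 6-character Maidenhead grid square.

Shift to the Maidenhead origin (180°W, 90°S): lon 131.6386, lat 96.7163.
Field (20°×10°, letters A–R): 131.6386/20 → 6 → G, 96.7163/10 → 9 → J; chars GJ.
Square (2°×1°, digits 0–9): 11.6386/2 → 5, 6.7163/1 → 6; chars 56.
Subsquare (5′×2.5′, letters a–x): 1.6386/0.0833333 → 19 → t, 0.7163/0.0416667 → 17 → r; chars tr.

GJ56tr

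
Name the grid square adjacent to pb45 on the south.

PB44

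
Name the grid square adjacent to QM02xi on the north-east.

QM12aj

Longitude subsquare x = 23; +1 → 24, wraps to 0 = a, carry into square.
Longitude square 0; +1 → 1.
Latitude subsquare i = 8; +1 → 9 = j.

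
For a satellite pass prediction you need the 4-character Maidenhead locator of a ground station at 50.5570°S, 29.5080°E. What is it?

KD49

Shift to the Maidenhead origin (180°W, 90°S): lon 209.51, lat 39.44.
Field: 209.51/20 → 10 → K, 39.44/10 → 3 → D; chars KD.
Square: 9.51/2 → 4, 9.44/1 → 9; chars 49.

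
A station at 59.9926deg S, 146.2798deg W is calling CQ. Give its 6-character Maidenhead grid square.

Shift to the Maidenhead origin (180°W, 90°S): lon 33.7202, lat 30.0074.
Field: lon ⌊33.7202/20⌋ = 1 → B; lat ⌊30.0074/10⌋ = 3 → D.
Square: lon ⌊13.7202/2⌋ = 6; lat ⌊0.0074/1⌋ = 0.
Subsquare: lon ⌊1.7202/0.0833333⌋ = 20 → u; lat ⌊0.0074/0.0416667⌋ = 0 → a.

BD60ua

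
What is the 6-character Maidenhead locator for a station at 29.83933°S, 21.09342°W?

HG90kd

Shift to the Maidenhead origin (180°W, 90°S): lon 158.9066, lat 60.1607.
Field (20°×10°, letters A–R): 158.9066/20 → 7 → H, 60.1607/10 → 6 → G; chars HG.
Square (2°×1°, digits 0–9): 18.9066/2 → 9, 0.1607/1 → 0; chars 90.
Subsquare (5′×2.5′, letters a–x): 0.9066/0.0833333 → 10 → k, 0.1607/0.0416667 → 3 → d; chars kd.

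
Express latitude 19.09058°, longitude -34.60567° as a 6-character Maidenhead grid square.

HK29qc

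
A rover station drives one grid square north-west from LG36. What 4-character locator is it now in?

LG27

Longitude square 3; −1 → 2.
Latitude square 6; +1 → 7.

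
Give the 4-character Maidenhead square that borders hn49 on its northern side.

HO40

Latitude square 9; +1 → 10, wraps to 0, carry into field.
Latitude field N = 13; +1 → 14 = O.
The longitude characters are unchanged.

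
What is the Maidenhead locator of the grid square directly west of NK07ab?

Longitude subsquare a = 0; −1 → -1, wraps to 23 = x, carry into square.
Longitude square 0; −1 → -1, wraps to 9, carry into field.
Longitude field N = 13; −1 → 12 = M.
The latitude characters are unchanged.

MK97xb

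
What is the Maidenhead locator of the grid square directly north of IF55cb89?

IF55cc80

Latitude extended square 9; +1 → 10, wraps to 0, carry into subsquare.
Latitude subsquare b = 1; +1 → 2 = c.
The longitude characters are unchanged.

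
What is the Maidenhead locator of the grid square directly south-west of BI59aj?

Longitude subsquare a = 0; −1 → -1, wraps to 23 = x, carry into square.
Longitude square 5; −1 → 4.
Latitude subsquare j = 9; −1 → 8 = i.

BI49xi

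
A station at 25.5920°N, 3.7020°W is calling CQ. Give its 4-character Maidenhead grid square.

Offset from 180°W / 90°S: lon 176.30°, lat 115.59°.
Field: 176.30/20 → 8 → I, 115.59/10 → 11 → L; chars IL.
Square: 16.30/2 → 8, 5.59/1 → 5; chars 85.

IL85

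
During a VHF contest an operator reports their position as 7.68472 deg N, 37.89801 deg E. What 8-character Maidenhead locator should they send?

Add 180° to longitude and 90° to latitude: 217.89801, 97.68472.
Field: lon ⌊217.89801/20⌋ = 10 → K; lat ⌊97.68472/10⌋ = 9 → J.
Square: lon ⌊17.89801/2⌋ = 8; lat ⌊7.68472/1⌋ = 7.
Subsquare: lon ⌊1.89801/0.0833333⌋ = 22 → w; lat ⌊0.68472/0.0416667⌋ = 16 → q.
Extended square: lon ⌊0.06468/0.00833333⌋ = 7; lat ⌊0.01805/0.00416667⌋ = 4.

KJ87wq74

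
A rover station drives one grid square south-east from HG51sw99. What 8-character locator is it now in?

HG51tw08

Longitude extended square 9; +1 → 10, wraps to 0, carry into subsquare.
Longitude subsquare s = 18; +1 → 19 = t.
Latitude extended square 9; −1 → 8.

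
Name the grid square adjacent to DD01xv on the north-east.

DD11aw

Longitude subsquare x = 23; +1 → 24, wraps to 0 = a, carry into square.
Longitude square 0; +1 → 1.
Latitude subsquare v = 21; +1 → 22 = w.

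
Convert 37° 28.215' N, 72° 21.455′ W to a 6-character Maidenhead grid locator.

FM37tl

Offset from 180°W / 90°S: lon 107.6424°, lat 127.4702°.
Field: 107.6424/20 → 5 → F, 127.4702/10 → 12 → M; chars FM.
Square: 7.6424/2 → 3, 7.4702/1 → 7; chars 37.
Subsquare: 1.6424/0.0833333 → 19 → t, 0.4702/0.0416667 → 11 → l; chars tl.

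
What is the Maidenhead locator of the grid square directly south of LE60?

LD69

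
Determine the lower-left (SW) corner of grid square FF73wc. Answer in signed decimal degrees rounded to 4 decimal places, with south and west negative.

-36.9167, -64.1667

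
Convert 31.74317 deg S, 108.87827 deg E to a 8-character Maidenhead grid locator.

OF48kg51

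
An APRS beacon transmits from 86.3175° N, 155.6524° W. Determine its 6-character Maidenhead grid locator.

BR26eh

Shift to the Maidenhead origin (180°W, 90°S): lon 24.3476, lat 176.3175.
Field (20°×10°, letters A–R): 24.3476/20 → 1 → B, 176.3175/10 → 17 → R; chars BR.
Square (2°×1°, digits 0–9): 4.3476/2 → 2, 6.3175/1 → 6; chars 26.
Subsquare (5′×2.5′, letters a–x): 0.3476/0.0833333 → 4 → e, 0.3175/0.0416667 → 7 → h; chars eh.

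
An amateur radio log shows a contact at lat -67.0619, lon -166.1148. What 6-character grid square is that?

AC62ww

Offset from 180°W / 90°S: lon 13.8852°, lat 22.9381°.
Field: lon ⌊13.8852/20⌋ = 0 → A; lat ⌊22.9381/10⌋ = 2 → C.
Square: lon ⌊13.8852/2⌋ = 6; lat ⌊2.9381/1⌋ = 2.
Subsquare: lon ⌊1.8852/0.0833333⌋ = 22 → w; lat ⌊0.9381/0.0416667⌋ = 22 → w.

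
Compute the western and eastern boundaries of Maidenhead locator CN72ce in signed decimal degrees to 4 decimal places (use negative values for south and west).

Field C=2, N=13: +2·20° lon, +13·10° lat → SW at lon -140°, lat 40°.
Square 7, 2: +7·2° lon, +2·1° lat → SW at lon -126°, lat 42°.
Subsquare c=2, e=4: +2·0.0833333° lon, +4·0.0416667° lat → SW at lon -125.833°, lat 42.1667°.
Cell spans 0.0833333° lon × 0.0416667° lat.
west -125.8333, east -125.7500.

-125.8333, -125.7500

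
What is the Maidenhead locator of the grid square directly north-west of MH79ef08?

MH79df99

Longitude extended square 0; −1 → -1, wraps to 9, carry into subsquare.
Longitude subsquare e = 4; −1 → 3 = d.
Latitude extended square 8; +1 → 9.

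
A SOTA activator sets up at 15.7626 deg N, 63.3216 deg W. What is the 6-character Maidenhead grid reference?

Offset from 180°W / 90°S: lon 116.6784°, lat 105.7626°.
Field: lon ⌊116.6784/20⌋ = 5 → F; lat ⌊105.7626/10⌋ = 10 → K.
Square: lon ⌊16.6784/2⌋ = 8; lat ⌊5.7626/1⌋ = 5.
Subsquare: lon ⌊0.6784/0.0833333⌋ = 8 → i; lat ⌊0.7626/0.0416667⌋ = 18 → s.

FK85is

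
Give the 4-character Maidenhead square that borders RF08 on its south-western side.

Longitude square 0; −1 → -1, wraps to 9, carry into field.
Longitude field R = 17; −1 → 16 = Q.
Latitude square 8; −1 → 7.

QF97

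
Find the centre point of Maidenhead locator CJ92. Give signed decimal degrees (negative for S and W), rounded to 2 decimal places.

Field C=2, J=9: +2·20° lon, +9·10° lat → SW at lon -140°, lat 0°.
Square 9, 2: +9·2° lon, +2·1° lat → SW at lon -122°, lat 2°.
Cell spans 2° lon × 1° lat. Centre is SW corner plus half of each.
latitude 2.50, longitude -121.00.

2.50, -121.00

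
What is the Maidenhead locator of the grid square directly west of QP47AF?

QP37xf

Longitude subsquare a = 0; −1 → -1, wraps to 23 = x, carry into square.
Longitude square 4; −1 → 3.
The latitude characters are unchanged.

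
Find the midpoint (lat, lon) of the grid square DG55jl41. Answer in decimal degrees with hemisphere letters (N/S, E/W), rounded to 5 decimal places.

24.53542° S, 109.21250° W

Field D=3, G=6: +3·20° lon, +6·10° lat → SW at lon -120°, lat -30°.
Square 5, 5: +5·2° lon, +5·1° lat → SW at lon -110°, lat -25°.
Subsquare j=9, l=11: +9·0.0833333° lon, +11·0.0416667° lat → SW at lon -109.25°, lat -24.5417°.
Extended square 4, 1: +4·0.00833333° lon, +1·0.00416667° lat → SW at lon -109.217°, lat -24.5375°.
Cell spans 0.00833333° lon × 0.00416667° lat. Centre is SW corner plus half of each.
latitude 24.53542° S, longitude 109.21250° W.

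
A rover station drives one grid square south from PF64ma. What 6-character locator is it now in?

PF63mx

Latitude subsquare a = 0; −1 → -1, wraps to 23 = x, carry into square.
Latitude square 4; −1 → 3.
The longitude characters are unchanged.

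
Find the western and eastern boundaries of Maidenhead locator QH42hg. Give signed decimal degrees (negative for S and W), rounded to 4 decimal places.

148.5833, 148.6667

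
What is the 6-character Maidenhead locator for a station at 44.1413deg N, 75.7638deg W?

Offset from 180°W / 90°S: lon 104.2362°, lat 134.1413°.
Field: lon ⌊104.2362/20⌋ = 5 → F; lat ⌊134.1413/10⌋ = 13 → N.
Square: lon ⌊4.2362/2⌋ = 2; lat ⌊4.1413/1⌋ = 4.
Subsquare: lon ⌊0.2362/0.0833333⌋ = 2 → c; lat ⌊0.1413/0.0416667⌋ = 3 → d.

FN24cd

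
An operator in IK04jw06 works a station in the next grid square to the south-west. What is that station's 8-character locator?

IK04iw95

Longitude extended square 0; −1 → -1, wraps to 9, carry into subsquare.
Longitude subsquare j = 9; −1 → 8 = i.
Latitude extended square 6; −1 → 5.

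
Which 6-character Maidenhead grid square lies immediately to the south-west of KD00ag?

Longitude subsquare a = 0; −1 → -1, wraps to 23 = x, carry into square.
Longitude square 0; −1 → -1, wraps to 9, carry into field.
Longitude field K = 10; −1 → 9 = J.
Latitude subsquare g = 6; −1 → 5 = f.

JD90xf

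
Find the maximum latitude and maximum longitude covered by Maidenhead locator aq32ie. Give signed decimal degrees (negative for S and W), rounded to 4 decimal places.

72.2083, -173.2500

Field A=0, Q=16: +0·20° lon, +16·10° lat → SW at lon -180°, lat 70°.
Square 3, 2: +3·2° lon, +2·1° lat → SW at lon -174°, lat 72°.
Subsquare i=8, e=4: +8·0.0833333° lon, +4·0.0416667° lat → SW at lon -173.333°, lat 72.1667°.
Cell spans 0.0833333° lon × 0.0416667° lat. NE corner is SW corner plus one full cell.
latitude 72.2083, longitude -173.2500.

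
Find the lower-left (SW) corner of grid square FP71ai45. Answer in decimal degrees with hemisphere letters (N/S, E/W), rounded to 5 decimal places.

Field F=5, P=15: +5·20° lon, +15·10° lat → SW at lon -80°, lat 60°.
Square 7, 1: +7·2° lon, +1·1° lat → SW at lon -66°, lat 61°.
Subsquare a=0, i=8: +0·0.0833333° lon, +8·0.0416667° lat → SW at lon -66°, lat 61.3333°.
Extended square 4, 5: +4·0.00833333° lon, +5·0.00416667° lat → SW at lon -65.9667°, lat 61.3542°.
latitude 61.35417° N, longitude 65.96667° W.

61.35417° N, 65.96667° W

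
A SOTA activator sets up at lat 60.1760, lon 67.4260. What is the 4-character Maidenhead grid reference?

MP30

Offset from 180°W / 90°S: lon 247.43°, lat 150.18°.
Field: lon ⌊247.43/20⌋ = 12 → M; lat ⌊150.18/10⌋ = 15 → P.
Square: lon ⌊7.43/2⌋ = 3; lat ⌊0.18/1⌋ = 0.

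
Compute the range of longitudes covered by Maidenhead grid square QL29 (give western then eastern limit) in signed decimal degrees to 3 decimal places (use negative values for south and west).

Field Q=16, L=11: +16·20° lon, +11·10° lat → SW at lon 140°, lat 20°.
Square 2, 9: +2·2° lon, +9·1° lat → SW at lon 144°, lat 29°.
Cell spans 2° lon × 1° lat.
west 144.000, east 146.000.

144.000, 146.000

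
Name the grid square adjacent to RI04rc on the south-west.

Longitude subsquare r = 17; −1 → 16 = q.
Latitude subsquare c = 2; −1 → 1 = b.

RI04qb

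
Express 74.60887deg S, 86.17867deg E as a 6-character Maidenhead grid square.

NB35cj

Offset from 180°W / 90°S: lon 266.1787°, lat 15.3911°.
Field: lon ⌊266.1787/20⌋ = 13 → N; lat ⌊15.3911/10⌋ = 1 → B.
Square: lon ⌊6.1787/2⌋ = 3; lat ⌊5.3911/1⌋ = 5.
Subsquare: lon ⌊0.1787/0.0833333⌋ = 2 → c; lat ⌊0.3911/0.0416667⌋ = 9 → j.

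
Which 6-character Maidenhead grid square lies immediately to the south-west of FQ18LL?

Longitude subsquare l = 11; −1 → 10 = k.
Latitude subsquare l = 11; −1 → 10 = k.

FQ18kk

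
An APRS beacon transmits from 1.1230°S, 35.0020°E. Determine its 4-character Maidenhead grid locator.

KI78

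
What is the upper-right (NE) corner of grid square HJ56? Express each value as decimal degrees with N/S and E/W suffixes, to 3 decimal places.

7.000° N, 28.000° W

Field H=7, J=9: +7·20° lon, +9·10° lat → SW at lon -40°, lat 0°.
Square 5, 6: +5·2° lon, +6·1° lat → SW at lon -30°, lat 6°.
Cell spans 2° lon × 1° lat. NE corner is SW corner plus one full cell.
latitude 7.000° N, longitude 28.000° W.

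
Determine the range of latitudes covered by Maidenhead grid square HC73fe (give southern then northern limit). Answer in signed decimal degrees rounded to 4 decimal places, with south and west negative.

-66.8333, -66.7917

Field H=7, C=2: +7·20° lon, +2·10° lat → SW at lon -40°, lat -70°.
Square 7, 3: +7·2° lon, +3·1° lat → SW at lon -26°, lat -67°.
Subsquare f=5, e=4: +5·0.0833333° lon, +4·0.0416667° lat → SW at lon -25.5833°, lat -66.8333°.
Cell spans 0.0833333° lon × 0.0416667° lat.
south -66.8333, north -66.7917.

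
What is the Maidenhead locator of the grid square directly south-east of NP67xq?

NP77ap

Longitude subsquare x = 23; +1 → 24, wraps to 0 = a, carry into square.
Longitude square 6; +1 → 7.
Latitude subsquare q = 16; −1 → 15 = p.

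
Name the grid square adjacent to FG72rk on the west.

FG72qk

Longitude subsquare r = 17; −1 → 16 = q.
The latitude characters are unchanged.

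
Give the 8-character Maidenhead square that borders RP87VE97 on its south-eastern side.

Longitude extended square 9; +1 → 10, wraps to 0, carry into subsquare.
Longitude subsquare v = 21; +1 → 22 = w.
Latitude extended square 7; −1 → 6.

RP87we06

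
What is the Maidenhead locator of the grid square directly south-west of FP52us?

FP52tr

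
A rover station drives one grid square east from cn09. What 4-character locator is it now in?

Longitude square 0; +1 → 1.
The latitude characters are unchanged.

CN19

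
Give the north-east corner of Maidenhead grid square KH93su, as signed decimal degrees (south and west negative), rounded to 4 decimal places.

-16.1250, 39.5833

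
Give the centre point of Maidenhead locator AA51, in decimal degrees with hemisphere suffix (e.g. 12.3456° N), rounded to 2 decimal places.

Field A=0, A=0: +0·20° lon, +0·10° lat → SW at lon -180°, lat -90°.
Square 5, 1: +5·2° lon, +1·1° lat → SW at lon -170°, lat -89°.
Cell spans 2° lon × 1° lat. Centre is SW corner plus half of each.
latitude 88.50° S, longitude 169.00° W.

88.50° S, 169.00° W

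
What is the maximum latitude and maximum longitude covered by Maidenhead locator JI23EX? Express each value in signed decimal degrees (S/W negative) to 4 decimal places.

Field J=9, I=8: +9·20° lon, +8·10° lat → SW at lon 0°, lat -10°.
Square 2, 3: +2·2° lon, +3·1° lat → SW at lon 4°, lat -7°.
Subsquare e=4, x=23: +4·0.0833333° lon, +23·0.0416667° lat → SW at lon 4.33333°, lat -6.04167°.
Cell spans 0.0833333° lon × 0.0416667° lat. NE corner is SW corner plus one full cell.
latitude -6.0000, longitude 4.4167.

-6.0000, 4.4167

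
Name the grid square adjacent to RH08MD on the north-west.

Longitude subsquare m = 12; −1 → 11 = l.
Latitude subsquare d = 3; +1 → 4 = e.

RH08le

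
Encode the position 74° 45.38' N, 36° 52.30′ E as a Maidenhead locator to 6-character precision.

KQ84ks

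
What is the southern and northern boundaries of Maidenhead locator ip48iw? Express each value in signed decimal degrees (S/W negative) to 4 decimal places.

Field I=8, P=15: +8·20° lon, +15·10° lat → SW at lon -20°, lat 60°.
Square 4, 8: +4·2° lon, +8·1° lat → SW at lon -12°, lat 68°.
Subsquare i=8, w=22: +8·0.0833333° lon, +22·0.0416667° lat → SW at lon -11.3333°, lat 68.9167°.
Cell spans 0.0833333° lon × 0.0416667° lat.
south 68.9167, north 68.9583.

68.9167, 68.9583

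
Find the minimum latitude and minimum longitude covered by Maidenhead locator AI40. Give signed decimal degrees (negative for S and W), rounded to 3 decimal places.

Field A=0, I=8: +0·20° lon, +8·10° lat → SW at lon -180°, lat -10°.
Square 4, 0: +4·2° lon, +0·1° lat → SW at lon -172°, lat -10°.
latitude -10.000, longitude -172.000.

-10.000, -172.000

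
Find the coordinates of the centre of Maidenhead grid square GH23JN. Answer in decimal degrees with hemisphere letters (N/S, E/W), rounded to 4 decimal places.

Field G=6, H=7: +6·20° lon, +7·10° lat → SW at lon -60°, lat -20°.
Square 2, 3: +2·2° lon, +3·1° lat → SW at lon -56°, lat -17°.
Subsquare j=9, n=13: +9·0.0833333° lon, +13·0.0416667° lat → SW at lon -55.25°, lat -16.4583°.
Cell spans 0.0833333° lon × 0.0416667° lat. Centre is SW corner plus half of each.
latitude 16.4375° S, longitude 55.2083° W.

16.4375° S, 55.2083° W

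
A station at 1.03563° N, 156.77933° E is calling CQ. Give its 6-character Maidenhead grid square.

Offset from 180°W / 90°S: lon 336.7793°, lat 91.0356°.
Field: lon ⌊336.7793/20⌋ = 16 → Q; lat ⌊91.0356/10⌋ = 9 → J.
Square: lon ⌊16.7793/2⌋ = 8; lat ⌊1.0356/1⌋ = 1.
Subsquare: lon ⌊0.7793/0.0833333⌋ = 9 → j; lat ⌊0.0356/0.0416667⌋ = 0 → a.

QJ81ja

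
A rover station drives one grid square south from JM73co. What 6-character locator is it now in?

JM73cn

Latitude subsquare o = 14; −1 → 13 = n.
The longitude characters are unchanged.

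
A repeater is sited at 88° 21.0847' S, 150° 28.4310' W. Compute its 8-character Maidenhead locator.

BA41sp35

Add 180° to longitude and 90° to latitude: 29.52615, 1.64859.
Field (20°×10°, letters A–R): lon ⌊29.52615/20⌋ = 1 → B; lat ⌊1.64859/10⌋ = 0 → A.
Square (2°×1°, digits 0–9): lon ⌊9.52615/2⌋ = 4; lat ⌊1.64859/1⌋ = 1.
Subsquare (5′×2.5′, letters a–x): lon ⌊1.52615/0.0833333⌋ = 18 → s; lat ⌊0.64859/0.0416667⌋ = 15 → p.
Extended square (30″×15″, digits 0–9): lon ⌊0.02615/0.00833333⌋ = 3; lat ⌊0.02359/0.00416667⌋ = 5.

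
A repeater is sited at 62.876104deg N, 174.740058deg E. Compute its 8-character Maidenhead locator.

RP72iv80

Offset from 180°W / 90°S: lon 354.74006°, lat 152.87610°.
Field: lon ⌊354.74006/20⌋ = 17 → R; lat ⌊152.87610/10⌋ = 15 → P.
Square: lon ⌊14.74006/2⌋ = 7; lat ⌊2.87610/1⌋ = 2.
Subsquare: lon ⌊0.74006/0.0833333⌋ = 8 → i; lat ⌊0.87610/0.0416667⌋ = 21 → v.
Extended square: lon ⌊0.07339/0.00833333⌋ = 8; lat ⌊0.00110/0.00416667⌋ = 0.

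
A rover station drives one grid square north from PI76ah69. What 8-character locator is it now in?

Latitude extended square 9; +1 → 10, wraps to 0, carry into subsquare.
Latitude subsquare h = 7; +1 → 8 = i.
The longitude characters are unchanged.

PI76ai60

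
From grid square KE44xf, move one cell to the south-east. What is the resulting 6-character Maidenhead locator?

Longitude subsquare x = 23; +1 → 24, wraps to 0 = a, carry into square.
Longitude square 4; +1 → 5.
Latitude subsquare f = 5; −1 → 4 = e.

KE54ae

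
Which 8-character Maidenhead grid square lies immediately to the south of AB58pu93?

Latitude extended square 3; −1 → 2.
The longitude characters are unchanged.

AB58pu92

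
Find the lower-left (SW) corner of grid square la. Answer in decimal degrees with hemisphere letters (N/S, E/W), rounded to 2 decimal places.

Field L=11, A=0: +11·20° lon, +0·10° lat → SW at lon 40°, lat -90°.
latitude 90.00° S, longitude 40.00° E.

90.00° S, 40.00° E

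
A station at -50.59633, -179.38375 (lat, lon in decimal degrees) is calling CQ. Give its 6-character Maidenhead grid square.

AD09hj

Add 180° to longitude and 90° to latitude: 0.6163, 39.4037.
Field: 0.6163/20 → 0 → A, 39.4037/10 → 3 → D; chars AD.
Square: 0.6163/2 → 0, 9.4037/1 → 9; chars 09.
Subsquare: 0.6163/0.0833333 → 7 → h, 0.4037/0.0416667 → 9 → j; chars hj.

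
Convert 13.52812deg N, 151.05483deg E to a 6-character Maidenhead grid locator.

QK53mm

Shift to the Maidenhead origin (180°W, 90°S): lon 331.0548, lat 103.5281.
Field: 331.0548/20 → 16 → Q, 103.5281/10 → 10 → K; chars QK.
Square: 11.0548/2 → 5, 3.5281/1 → 3; chars 53.
Subsquare: 1.0548/0.0833333 → 12 → m, 0.5281/0.0416667 → 12 → m; chars mm.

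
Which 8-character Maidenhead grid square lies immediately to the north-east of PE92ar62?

Longitude extended square 6; +1 → 7.
Latitude extended square 2; +1 → 3.

PE92ar73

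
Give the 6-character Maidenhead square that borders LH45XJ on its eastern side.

LH55aj

Longitude subsquare x = 23; +1 → 24, wraps to 0 = a, carry into square.
Longitude square 4; +1 → 5.
The latitude characters are unchanged.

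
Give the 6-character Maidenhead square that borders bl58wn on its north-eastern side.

BL58xo

Longitude subsquare w = 22; +1 → 23 = x.
Latitude subsquare n = 13; +1 → 14 = o.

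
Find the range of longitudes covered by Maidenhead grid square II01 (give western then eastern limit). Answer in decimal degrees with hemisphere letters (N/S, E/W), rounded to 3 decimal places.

20.000° W, 18.000° W

Field I=8, I=8: +8·20° lon, +8·10° lat → SW at lon -20°, lat -10°.
Square 0, 1: +0·2° lon, +1·1° lat → SW at lon -20°, lat -9°.
Cell spans 2° lon × 1° lat.
west 20.000° W, east 18.000° W.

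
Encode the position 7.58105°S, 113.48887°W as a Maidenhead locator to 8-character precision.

DI32gk10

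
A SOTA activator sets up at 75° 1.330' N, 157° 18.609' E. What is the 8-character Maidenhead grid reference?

QQ85pa75

Offset from 180°W / 90°S: lon 337.31015°, lat 165.02217°.
Field: 337.31015/20 → 16 → Q, 165.02217/10 → 16 → Q; chars QQ.
Square: 17.31015/2 → 8, 5.02217/1 → 5; chars 85.
Subsquare: 1.31015/0.0833333 → 15 → p, 0.02217/0.0416667 → 0 → a; chars pa.
Extended square: 0.06015/0.00833333 → 7, 0.02217/0.00416667 → 5; chars 75.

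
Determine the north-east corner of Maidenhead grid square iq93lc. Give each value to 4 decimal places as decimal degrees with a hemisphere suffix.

73.1250° N, 1.0000° W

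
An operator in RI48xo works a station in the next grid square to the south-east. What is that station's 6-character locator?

RI58an

Longitude subsquare x = 23; +1 → 24, wraps to 0 = a, carry into square.
Longitude square 4; +1 → 5.
Latitude subsquare o = 14; −1 → 13 = n.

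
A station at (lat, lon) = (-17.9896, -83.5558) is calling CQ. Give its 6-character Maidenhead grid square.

Shift to the Maidenhead origin (180°W, 90°S): lon 96.4442, lat 72.0104.
Field: lon ⌊96.4442/20⌋ = 4 → E; lat ⌊72.0104/10⌋ = 7 → H.
Square: lon ⌊16.4442/2⌋ = 8; lat ⌊2.0104/1⌋ = 2.
Subsquare: lon ⌊0.4442/0.0833333⌋ = 5 → f; lat ⌊0.0104/0.0416667⌋ = 0 → a.

EH82fa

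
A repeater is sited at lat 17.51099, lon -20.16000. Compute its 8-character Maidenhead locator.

Add 180° to longitude and 90° to latitude: 159.84000, 107.51099.
Field: 159.84000/20 → 7 → H, 107.51099/10 → 10 → K; chars HK.
Square: 19.84000/2 → 9, 7.51099/1 → 7; chars 97.
Subsquare: 1.84000/0.0833333 → 22 → w, 0.51099/0.0416667 → 12 → m; chars wm.
Extended square: 0.00667/0.00833333 → 0, 0.01099/0.00416667 → 2; chars 02.

HK97wm02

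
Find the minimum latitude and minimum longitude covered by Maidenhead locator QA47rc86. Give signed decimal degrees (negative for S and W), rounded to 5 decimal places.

Field Q=16, A=0: +16·20° lon, +0·10° lat → SW at lon 140°, lat -90°.
Square 4, 7: +4·2° lon, +7·1° lat → SW at lon 148°, lat -83°.
Subsquare r=17, c=2: +17·0.0833333° lon, +2·0.0416667° lat → SW at lon 149.417°, lat -82.9167°.
Extended square 8, 6: +8·0.00833333° lon, +6·0.00416667° lat → SW at lon 149.483°, lat -82.8917°.
latitude -82.89167, longitude 149.48333.

-82.89167, 149.48333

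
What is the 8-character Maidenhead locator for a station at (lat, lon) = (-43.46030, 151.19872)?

QE56om39

Shift to the Maidenhead origin (180°W, 90°S): lon 331.19872, lat 46.53970.
Field: lon ⌊331.19872/20⌋ = 16 → Q; lat ⌊46.53970/10⌋ = 4 → E.
Square: lon ⌊11.19872/2⌋ = 5; lat ⌊6.53970/1⌋ = 6.
Subsquare: lon ⌊1.19872/0.0833333⌋ = 14 → o; lat ⌊0.53970/0.0416667⌋ = 12 → m.
Extended square: lon ⌊0.03205/0.00833333⌋ = 3; lat ⌊0.03970/0.00416667⌋ = 9.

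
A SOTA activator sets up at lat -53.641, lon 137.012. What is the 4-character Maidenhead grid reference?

PD86

Add 180° to longitude and 90° to latitude: 317.01, 36.36.
Field (20°×10°, letters A–R): lon ⌊317.01/20⌋ = 15 → P; lat ⌊36.36/10⌋ = 3 → D.
Square (2°×1°, digits 0–9): lon ⌊17.01/2⌋ = 8; lat ⌊6.36/1⌋ = 6.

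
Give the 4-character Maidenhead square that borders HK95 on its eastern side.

Longitude square 9; +1 → 10, wraps to 0, carry into field.
Longitude field H = 7; +1 → 8 = I.
The latitude characters are unchanged.

IK05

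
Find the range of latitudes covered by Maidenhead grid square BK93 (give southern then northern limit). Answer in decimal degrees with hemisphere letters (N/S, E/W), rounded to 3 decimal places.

13.000° N, 14.000° N

Field B=1, K=10: +1·20° lon, +10·10° lat → SW at lon -160°, lat 10°.
Square 9, 3: +9·2° lon, +3·1° lat → SW at lon -142°, lat 13°.
Cell spans 2° lon × 1° lat.
south 13.000° N, north 14.000° N.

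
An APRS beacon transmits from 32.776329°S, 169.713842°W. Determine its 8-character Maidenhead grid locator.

AF57df43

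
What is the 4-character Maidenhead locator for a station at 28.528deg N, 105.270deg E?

OL28

Add 180° to longitude and 90° to latitude: 285.27, 118.53.
Field: 285.27/20 → 14 → O, 118.53/10 → 11 → L; chars OL.
Square: 5.27/2 → 2, 8.53/1 → 8; chars 28.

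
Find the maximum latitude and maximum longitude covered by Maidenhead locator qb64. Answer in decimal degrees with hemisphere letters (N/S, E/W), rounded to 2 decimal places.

Field Q=16, B=1: +16·20° lon, +1·10° lat → SW at lon 140°, lat -80°.
Square 6, 4: +6·2° lon, +4·1° lat → SW at lon 152°, lat -76°.
Cell spans 2° lon × 1° lat. NE corner is SW corner plus one full cell.
latitude 75.00° S, longitude 154.00° E.

75.00° S, 154.00° E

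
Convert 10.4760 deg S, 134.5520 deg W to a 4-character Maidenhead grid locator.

Offset from 180°W / 90°S: lon 45.45°, lat 79.52°.
Field (20°×10°, letters A–R): 45.45/20 → 2 → C, 79.52/10 → 7 → H; chars CH.
Square (2°×1°, digits 0–9): 5.45/2 → 2, 9.52/1 → 9; chars 29.

CH29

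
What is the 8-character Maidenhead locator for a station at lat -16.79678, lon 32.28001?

KH63de38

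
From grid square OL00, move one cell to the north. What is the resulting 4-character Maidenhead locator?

OL01

Latitude square 0; +1 → 1.
The longitude characters are unchanged.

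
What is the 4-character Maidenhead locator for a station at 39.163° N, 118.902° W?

DM09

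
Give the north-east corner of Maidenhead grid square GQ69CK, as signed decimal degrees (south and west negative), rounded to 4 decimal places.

79.4583, -47.7500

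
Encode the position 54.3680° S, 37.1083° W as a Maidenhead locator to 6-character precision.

HD15kp

Offset from 180°W / 90°S: lon 142.8917°, lat 35.6320°.
Field (20°×10°, letters A–R): 142.8917/20 → 7 → H, 35.6320/10 → 3 → D; chars HD.
Square (2°×1°, digits 0–9): 2.8917/2 → 1, 5.6320/1 → 5; chars 15.
Subsquare (5′×2.5′, letters a–x): 0.8917/0.0833333 → 10 → k, 0.6320/0.0416667 → 15 → p; chars kp.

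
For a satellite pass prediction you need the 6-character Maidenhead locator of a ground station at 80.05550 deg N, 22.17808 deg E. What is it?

KR10cb

Shift to the Maidenhead origin (180°W, 90°S): lon 202.1781, lat 170.0555.
Field (20°×10°, letters A–R): lon ⌊202.1781/20⌋ = 10 → K; lat ⌊170.0555/10⌋ = 17 → R.
Square (2°×1°, digits 0–9): lon ⌊2.1781/2⌋ = 1; lat ⌊0.0555/1⌋ = 0.
Subsquare (5′×2.5′, letters a–x): lon ⌊0.1781/0.0833333⌋ = 2 → c; lat ⌊0.0555/0.0416667⌋ = 1 → b.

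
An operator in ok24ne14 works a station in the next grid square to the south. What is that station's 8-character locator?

Latitude extended square 4; −1 → 3.
The longitude characters are unchanged.

OK24ne13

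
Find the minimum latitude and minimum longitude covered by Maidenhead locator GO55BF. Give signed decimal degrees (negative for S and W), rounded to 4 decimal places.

55.2083, -49.9167

Field G=6, O=14: +6·20° lon, +14·10° lat → SW at lon -60°, lat 50°.
Square 5, 5: +5·2° lon, +5·1° lat → SW at lon -50°, lat 55°.
Subsquare b=1, f=5: +1·0.0833333° lon, +5·0.0416667° lat → SW at lon -49.9167°, lat 55.2083°.
latitude 55.2083, longitude -49.9167.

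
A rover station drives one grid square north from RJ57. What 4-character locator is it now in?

Latitude square 7; +1 → 8.
The longitude characters are unchanged.

RJ58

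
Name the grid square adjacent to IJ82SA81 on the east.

Longitude extended square 8; +1 → 9.
The latitude characters are unchanged.

IJ82sa91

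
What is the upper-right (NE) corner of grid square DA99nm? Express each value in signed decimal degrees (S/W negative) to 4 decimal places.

Field D=3, A=0: +3·20° lon, +0·10° lat → SW at lon -120°, lat -90°.
Square 9, 9: +9·2° lon, +9·1° lat → SW at lon -102°, lat -81°.
Subsquare n=13, m=12: +13·0.0833333° lon, +12·0.0416667° lat → SW at lon -100.917°, lat -80.5°.
Cell spans 0.0833333° lon × 0.0416667° lat. NE corner is SW corner plus one full cell.
latitude -80.4583, longitude -100.8333.

-80.4583, -100.8333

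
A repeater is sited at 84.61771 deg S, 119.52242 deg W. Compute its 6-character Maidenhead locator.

Offset from 180°W / 90°S: lon 60.4776°, lat 5.3823°.
Field (20°×10°, letters A–R): lon ⌊60.4776/20⌋ = 3 → D; lat ⌊5.3823/10⌋ = 0 → A.
Square (2°×1°, digits 0–9): lon ⌊0.4776/2⌋ = 0; lat ⌊5.3823/1⌋ = 5.
Subsquare (5′×2.5′, letters a–x): lon ⌊0.4776/0.0833333⌋ = 5 → f; lat ⌊0.3823/0.0416667⌋ = 9 → j.

DA05fj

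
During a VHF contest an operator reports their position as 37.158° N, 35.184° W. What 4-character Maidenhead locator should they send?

Add 180° to longitude and 90° to latitude: 144.82, 127.16.
Field: lon ⌊144.82/20⌋ = 7 → H; lat ⌊127.16/10⌋ = 12 → M.
Square: lon ⌊4.82/2⌋ = 2; lat ⌊7.16/1⌋ = 7.

HM27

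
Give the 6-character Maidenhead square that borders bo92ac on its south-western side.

BO82xb

Longitude subsquare a = 0; −1 → -1, wraps to 23 = x, carry into square.
Longitude square 9; −1 → 8.
Latitude subsquare c = 2; −1 → 1 = b.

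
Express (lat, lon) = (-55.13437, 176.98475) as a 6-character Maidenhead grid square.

Shift to the Maidenhead origin (180°W, 90°S): lon 356.9847, lat 34.8656.
Field (20°×10°, letters A–R): 356.9847/20 → 17 → R, 34.8656/10 → 3 → D; chars RD.
Square (2°×1°, digits 0–9): 16.9847/2 → 8, 4.8656/1 → 4; chars 84.
Subsquare (5′×2.5′, letters a–x): 0.9847/0.0833333 → 11 → l, 0.8656/0.0416667 → 20 → u; chars lu.

RD84lu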